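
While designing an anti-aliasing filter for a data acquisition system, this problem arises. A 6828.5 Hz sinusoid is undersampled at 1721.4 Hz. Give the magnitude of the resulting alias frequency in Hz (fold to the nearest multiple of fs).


Compute the nearest integer multiple of fs to the signal:
n = round(6828.5 / 1721.4) = 4
f_alias = |6828.5 - 4 * 1721.4|
        = |6828.5 - 6885.6|
        = 57.1 Hz

57.1


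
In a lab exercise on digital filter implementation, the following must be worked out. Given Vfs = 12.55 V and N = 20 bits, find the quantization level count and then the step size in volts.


Step 1 — number of quantization levels:
L = 2^N = 2^20 = 1048576

Step 2 — LSB step size:
delta = Vfs / L
      = 12.55 / 1048576
      = 1.197e-05 V

Levels = 1048576; step size = 1.197e-05 V


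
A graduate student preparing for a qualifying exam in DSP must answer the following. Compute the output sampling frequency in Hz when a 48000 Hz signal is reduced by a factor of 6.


Decimation reduces the sample rate:
fs_out = fs_in / M
       = 48000 / 6
       = 8000.0 Hz

8000.0 Hz


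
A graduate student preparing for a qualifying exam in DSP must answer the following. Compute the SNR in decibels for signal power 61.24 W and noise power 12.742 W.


SNR in decibels:
SNR = 10 * log10(Ps / Pn)
    = 10 * log10(61.24 / 12.742)
    = 10 * log10(4.8062)
    = 10 * 0.6818
    = 6.82 dB

6.82 dB


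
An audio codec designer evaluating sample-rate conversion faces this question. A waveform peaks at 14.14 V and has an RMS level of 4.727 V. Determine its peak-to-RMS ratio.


Crest factor is the ratio of peak to RMS:
CF = V_peak / V_rms
   = 14.14 / 4.727
   = 2.9913

2.9913


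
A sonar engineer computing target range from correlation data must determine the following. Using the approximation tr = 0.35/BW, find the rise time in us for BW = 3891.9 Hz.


Rise time from bandwidth relationship:
tr = 0.35 / BW
   = 0.35 / 3891.9
   = 8.99303682e-05 s
   = 89.9304 us

89.9304 us


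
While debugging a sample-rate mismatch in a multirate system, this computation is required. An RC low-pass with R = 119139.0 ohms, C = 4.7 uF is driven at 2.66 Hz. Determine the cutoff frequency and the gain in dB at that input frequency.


Step 1 — cutoff frequency:
fc = 1 / (2*pi*R*C)
C = 4.7 uF = 4.7e-06 F
fc = 1 / (2*pi*119139.0*4.7e-06)
   = 0.284229 Hz

Step 2 — magnitude at f = 2.66 Hz:
|H(f)| = 1 / sqrt(1 + (f/fc)^2)
f/fc = 2.66 / 0.284229 = 9.358651
|H| = 1 / sqrt(1 + 87.584349) = 0.1062482
|H|_dB = 20*log10(0.1062482) = -19.47 dB

fc = 0.284229 Hz; |H(2.66 Hz)| = -19.47 dB


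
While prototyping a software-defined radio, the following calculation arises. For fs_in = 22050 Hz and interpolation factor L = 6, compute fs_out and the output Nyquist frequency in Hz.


Step 1 — output sample rate after interpolation by L:
fs_out = L * fs_in = 6 * 22050 = 132300 Hz

Step 2 — Nyquist frequency of the output stream:
f_Nyq = fs_out / 2 = 132300 / 2 = 66150.0 Hz

fs_out = 132300 Hz; f_Nyquist = 66150.0 Hz


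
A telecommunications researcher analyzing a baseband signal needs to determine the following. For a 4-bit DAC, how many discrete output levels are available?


Number of quantization levels = 2^N
= 2^4
= 16

16


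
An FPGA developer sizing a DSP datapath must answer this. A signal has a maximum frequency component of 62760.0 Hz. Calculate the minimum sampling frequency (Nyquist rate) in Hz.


The Nyquist rate is twice the maximum frequency component.
fs_min = 2 * fmax
      = 2 * 62760.0
      = 125520.0 Hz

125520.0


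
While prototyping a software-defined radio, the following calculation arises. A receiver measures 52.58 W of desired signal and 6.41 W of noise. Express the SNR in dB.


SNR in decibels:
SNR = 10 * log10(Ps / Pn)
    = 10 * log10(52.58 / 6.41)
    = 10 * log10(8.2028)
    = 10 * 0.914
    = 9.14 dB

9.14 dB


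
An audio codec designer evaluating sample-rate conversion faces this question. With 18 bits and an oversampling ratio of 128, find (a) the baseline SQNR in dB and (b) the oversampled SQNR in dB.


Step 1 — baseline SQNR at Nyquist:
SQNR_base = 6.02*N + 1.76
          = 6.02*18 + 1.76
          = 110.12 dB

Step 2 — oversampling processing gain:
G = 10*log10(OSR) = 10*log10(128) = 21.07 dB

Step 3 — total:
SQNR_total = 110.12 + 21.07 = 131.19 dB

Base SQNR = 110.12 dB; oversampled SQNR = 131.19 dB


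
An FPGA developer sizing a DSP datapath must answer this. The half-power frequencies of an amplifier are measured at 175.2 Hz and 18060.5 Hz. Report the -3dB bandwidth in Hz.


Bandwidth is the difference of -3dB frequencies:
BW = f_high - f_low
   = 18060.5 - 175.2
   = 17885.3 Hz

17885.3 Hz


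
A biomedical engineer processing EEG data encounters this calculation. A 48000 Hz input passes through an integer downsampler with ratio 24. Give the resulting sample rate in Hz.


Decimation reduces the sample rate:
fs_out = fs_in / M
       = 48000 / 24
       = 2000.0 Hz

2000.0 Hz


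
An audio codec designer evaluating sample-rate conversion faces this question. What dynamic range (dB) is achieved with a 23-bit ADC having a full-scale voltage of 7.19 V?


Dynamic range from full-scale to LSB:
V_min = V_max / 2^bits = 7.19 / 2^23
DR = 20 * log10(V_max / V_min)
   = 20 * log10(2^23)
   = 20 * 23 * log10(2)
   = 138.47 dB

138.47 dB


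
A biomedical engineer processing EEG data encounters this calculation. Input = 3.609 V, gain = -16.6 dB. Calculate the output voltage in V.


Output voltage from dB gain:
V_out = V_in * 10^(gain_dB / 20)
      = 3.609 * 10^(-16.6 / 20)
      = 3.609 * 0.147911
      = 0.5338 V

0.5338 V


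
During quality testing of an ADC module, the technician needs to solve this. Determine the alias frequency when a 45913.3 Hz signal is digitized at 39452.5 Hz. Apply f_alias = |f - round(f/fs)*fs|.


Compute the nearest integer multiple of fs to the signal:
n = round(45913.3 / 39452.5) = 1
f_alias = |45913.3 - 1 * 39452.5|
        = |45913.3 - 39452.5|
        = 6460.8 Hz

6460.8


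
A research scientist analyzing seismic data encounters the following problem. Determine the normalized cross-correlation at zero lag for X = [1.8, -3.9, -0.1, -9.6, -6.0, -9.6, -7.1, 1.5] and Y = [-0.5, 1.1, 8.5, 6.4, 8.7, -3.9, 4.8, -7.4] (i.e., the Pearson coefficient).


Pearson correlation coefficient (population):
r = cov(X,Y) / (std(X) * std(Y))
Mean X = -4.125, Mean Y = 2.2125
Cov(X,Y) = -6.800938
Std(X) = 4.406175, Std(Y) = 5.525042
r = -0.2794

-0.2794


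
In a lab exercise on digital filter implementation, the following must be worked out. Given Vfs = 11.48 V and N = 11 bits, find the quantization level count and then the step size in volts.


Step 1 — number of quantization levels:
L = 2^N = 2^11 = 2048

Step 2 — LSB step size:
delta = Vfs / L
      = 11.48 / 2048
      = 0.00560547 V

Levels = 2048; step size = 0.00560547 V


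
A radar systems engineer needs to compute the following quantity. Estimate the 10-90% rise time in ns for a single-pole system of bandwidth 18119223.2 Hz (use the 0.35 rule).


Rise time from bandwidth relationship:
tr = 0.35 / BW
   = 0.35 / 18119223.2
   = 1.931650138e-08 s
   = 19.3165 ns

19.3165 ns


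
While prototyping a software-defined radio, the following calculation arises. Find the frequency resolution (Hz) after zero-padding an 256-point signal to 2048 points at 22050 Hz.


Frequency resolution after zero-padding:
N_padded = 256 * 8 = 2048
df = fs / N_padded
   = 22050 / 2048
   = 10.7666 Hz

10.7666 Hz


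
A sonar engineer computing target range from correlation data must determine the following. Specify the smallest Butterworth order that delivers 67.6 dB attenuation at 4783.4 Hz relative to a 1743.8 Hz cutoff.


Butterworth filter order formula:
n = log10(10^(A/10) - 1) / (2 * log10(f_stop/f_pass))
10^(67.6/10) - 1 = 5754398.3734
f_stop/f_pass = 4783.4 / 1743.8 = 2.7431
n = 7.7127 -> ceil = 8

8


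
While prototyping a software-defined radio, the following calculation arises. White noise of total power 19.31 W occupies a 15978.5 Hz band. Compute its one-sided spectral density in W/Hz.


Power spectral density:
PSD = P / BW
    = 19.31 / 15978.5
    = 0.0012085 W/Hz

0.0012085 W/Hz


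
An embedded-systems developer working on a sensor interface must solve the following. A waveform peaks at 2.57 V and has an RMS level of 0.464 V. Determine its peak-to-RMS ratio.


Crest factor is the ratio of peak to RMS:
CF = V_peak / V_rms
   = 2.57 / 0.464
   = 5.5388

5.5388


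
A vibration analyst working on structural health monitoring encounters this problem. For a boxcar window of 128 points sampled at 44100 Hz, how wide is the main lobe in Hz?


Main lobe width for a rectangular window:
Width = 2 * fs / N
      = 2 * 44100 / 128
      = 88200 / 128
      = 689.062 Hz

689.062 Hz


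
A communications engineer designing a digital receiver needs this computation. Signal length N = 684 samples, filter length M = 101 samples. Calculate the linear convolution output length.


Linear convolution output length:
L = N + M - 1
  = 684 + 101 - 1
  = 784 samples

784


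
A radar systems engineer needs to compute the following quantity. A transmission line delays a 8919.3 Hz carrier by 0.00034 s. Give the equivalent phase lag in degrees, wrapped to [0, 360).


Phase shift from frequency and time delay:
phi = 360 * f * t_delay
    = 360 * 8919.3 * 0.00034
    = 1091.72 degrees
    mod 360 = 11.72 degrees

11.72 degrees


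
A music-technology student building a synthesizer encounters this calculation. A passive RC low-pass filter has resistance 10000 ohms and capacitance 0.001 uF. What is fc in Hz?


Cutoff frequency of a first-order RC filter:
fc = 1 / (2 * pi * R * C)
C = 0.001 uF = 1e-09 F
fc = 1 / (2 * pi * 10000 * 1e-09)
   = 1 / 6.2831853071796e-05
   = 15915.494309 Hz

15915.494309 Hz


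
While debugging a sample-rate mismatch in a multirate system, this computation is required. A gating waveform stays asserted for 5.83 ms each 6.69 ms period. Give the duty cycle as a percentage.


Duty cycle as a percentage:
DC = (t_on / T) * 100
   = (5.83 / 6.69) * 100
   = 0.87145 * 100
   = 87.14 %

87.14 %


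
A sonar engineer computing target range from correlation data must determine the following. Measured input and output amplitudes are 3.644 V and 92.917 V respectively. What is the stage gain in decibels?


Voltage gain in dB:
G = 20 * log10(Vout / Vin)
  = 20 * log10(92.917 / 3.644)
  = 20 * log10(25.498628)
  = 20 * 1.406517
  = 28.13 dB

28.13 dB


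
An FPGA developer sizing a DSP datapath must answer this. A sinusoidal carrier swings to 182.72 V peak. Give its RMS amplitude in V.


RMS voltage for a sinusoidal waveform:
V_rms = V_peak / sqrt(2)
      = 182.72 / 1.414214
      = 129.203 V

129.203 V


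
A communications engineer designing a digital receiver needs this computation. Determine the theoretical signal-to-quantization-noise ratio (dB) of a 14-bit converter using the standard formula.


Theoretical SNR for a full-scale sinusoid:
SNR = 6.02 * N + 1.76
    = 6.02 * 14 + 1.76
    = 84.28 + 1.76
    = 86.04 dB

86.04 dB


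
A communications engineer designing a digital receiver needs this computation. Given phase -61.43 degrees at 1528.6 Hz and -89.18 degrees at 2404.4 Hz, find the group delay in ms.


Group delay from phase difference:
tau = -d(phi)/d(omega)
d(phi) = -27.75 deg = -0.484329 rad
d(omega) = 2*pi*(2404.4 - 1528.6) = 5502.8137 rad/s
tau = -(-0.484329) / 5502.8137
    = 0.088 ms

0.088 ms


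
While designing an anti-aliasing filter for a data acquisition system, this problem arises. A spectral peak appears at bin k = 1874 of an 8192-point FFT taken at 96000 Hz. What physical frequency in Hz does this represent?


Frequency of DFT bin k:
f_k = k * fs / N
    = 1874 * 96000 / 8192
    = 179904000 / 8192
    = 21960.938 Hz

21960.938 Hz


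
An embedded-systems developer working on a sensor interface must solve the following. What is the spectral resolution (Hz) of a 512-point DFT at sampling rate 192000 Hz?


DFT frequency resolution:
df = fs / N
   = 192000 / 512
   = 375.0 Hz

375.0 Hz


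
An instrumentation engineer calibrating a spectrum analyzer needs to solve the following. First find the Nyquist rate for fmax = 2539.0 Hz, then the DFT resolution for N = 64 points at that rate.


Step 1 — Nyquist sampling rate:
fs = 2 * fmax = 2 * 2539.0 = 5078.0 Hz

Step 2 — DFT bin spacing:
df = fs / N = 5078.0 / 64 = 79.3438 Hz

79.3438 Hz


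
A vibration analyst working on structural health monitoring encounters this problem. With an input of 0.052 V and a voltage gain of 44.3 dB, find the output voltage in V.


Output voltage from dB gain:
V_out = V_in * 10^(gain_dB / 20)
      = 0.052 * 10^(44.3 / 20)
      = 0.052 * 164.058977
      = 8.5311 V

8.5311 V


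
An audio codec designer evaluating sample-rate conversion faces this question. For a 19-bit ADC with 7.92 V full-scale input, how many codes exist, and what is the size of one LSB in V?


Step 1 — number of quantization levels:
L = 2^N = 2^19 = 524288

Step 2 — LSB step size:
delta = Vfs / L
      = 7.92 / 524288
      = 1.511e-05 V

Levels = 524288; step size = 1.511e-05 V


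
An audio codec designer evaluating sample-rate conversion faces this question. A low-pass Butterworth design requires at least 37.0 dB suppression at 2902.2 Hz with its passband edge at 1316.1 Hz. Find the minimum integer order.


Butterworth filter order formula:
n = log10(10^(A/10) - 1) / (2 * log10(f_stop/f_pass))
10^(37.0/10) - 1 = 5010.8723
f_stop/f_pass = 2902.2 / 1316.1 = 2.2052
n = 5.3866 -> ceil = 6

6


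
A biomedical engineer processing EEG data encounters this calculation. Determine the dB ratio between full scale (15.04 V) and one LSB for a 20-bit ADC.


Dynamic range from full-scale to LSB:
V_min = V_max / 2^bits = 15.04 / 2^20
DR = 20 * log10(V_max / V_min)
   = 20 * log10(2^20)
   = 20 * 20 * log10(2)
   = 120.41 dB

120.41 dB


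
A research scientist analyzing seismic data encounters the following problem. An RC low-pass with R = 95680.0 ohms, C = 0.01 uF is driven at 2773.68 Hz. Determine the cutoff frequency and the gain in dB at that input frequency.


Step 1 — cutoff frequency:
fc = 1 / (2*pi*R*C)
C = 0.01 uF = 1e-08 F
fc = 1 / (2*pi*95680.0*1e-08)
   = 166.341 Hz

Step 2 — magnitude at f = 2773.68 Hz:
|H(f)| = 1 / sqrt(1 + (f/fc)^2)
f/fc = 2773.68 / 166.341 = 16.674662
|H| = 1 / sqrt(1 + 278.044353) = 0.0598637
|H|_dB = 20*log10(0.0598637) = -24.46 dB

fc = 166.341 Hz; |H(2773.68 Hz)| = -24.46 dB


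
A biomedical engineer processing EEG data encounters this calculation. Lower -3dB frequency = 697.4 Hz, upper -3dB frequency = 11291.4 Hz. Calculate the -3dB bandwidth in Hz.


Bandwidth is the difference of -3dB frequencies:
BW = f_high - f_low
   = 11291.4 - 697.4
   = 10594.0 Hz

10594.0 Hz


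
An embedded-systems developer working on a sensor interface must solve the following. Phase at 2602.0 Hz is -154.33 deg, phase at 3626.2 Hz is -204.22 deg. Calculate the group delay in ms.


Group delay from phase difference:
tau = -d(phi)/d(omega)
d(phi) = -49.89 deg = -0.870745 rad
d(omega) = 2*pi*(3626.2 - 2602.0) = 6435.2384 rad/s
tau = -(-0.870745) / 6435.2384
    = 0.1353 ms

0.1353 ms


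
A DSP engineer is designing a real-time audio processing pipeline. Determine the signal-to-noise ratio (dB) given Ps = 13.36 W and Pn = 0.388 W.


SNR in decibels:
SNR = 10 * log10(Ps / Pn)
    = 10 * log10(13.36 / 0.388)
    = 10 * log10(34.433)
    = 10 * 1.537
    = 15.37 dB

15.37 dB


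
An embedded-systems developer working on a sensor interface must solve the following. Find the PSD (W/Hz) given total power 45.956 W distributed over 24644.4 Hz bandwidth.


Power spectral density:
PSD = P / BW
    = 45.956 / 24644.4
    = 0.00186476 W/Hz

0.00186476 W/Hz


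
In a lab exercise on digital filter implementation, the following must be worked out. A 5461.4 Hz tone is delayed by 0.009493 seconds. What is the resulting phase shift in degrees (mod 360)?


Phase shift from frequency and time delay:
phi = 360 * f * t_delay
    = 360 * 5461.4 * 0.009493
    = 18664.23 degrees
    mod 360 = 304.23 degrees

304.23 degrees


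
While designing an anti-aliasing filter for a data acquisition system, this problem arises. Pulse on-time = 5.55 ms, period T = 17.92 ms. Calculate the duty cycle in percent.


Duty cycle as a percentage:
DC = (t_on / T) * 100
   = (5.55 / 17.92) * 100
   = 0.30971 * 100
   = 30.97 %

30.97 %


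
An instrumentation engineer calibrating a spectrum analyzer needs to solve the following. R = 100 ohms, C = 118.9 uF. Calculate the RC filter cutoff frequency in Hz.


Cutoff frequency of a first-order RC filter:
fc = 1 / (2 * pi * R * C)
C = 118.9 uF = 0.0001189 F
fc = 1 / (2 * pi * 100 * 0.0001189)
   = 1 / 0.074707073302365
   = 13.385613 Hz

13.385613 Hz


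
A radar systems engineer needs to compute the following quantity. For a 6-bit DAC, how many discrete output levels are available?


Number of quantization levels = 2^N
= 2^6
= 64

64


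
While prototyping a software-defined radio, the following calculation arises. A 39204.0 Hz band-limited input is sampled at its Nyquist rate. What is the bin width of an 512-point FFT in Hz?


Step 1 — Nyquist sampling rate:
fs = 2 * fmax = 2 * 39204.0 = 78408.0 Hz

Step 2 — DFT bin spacing:
df = fs / N = 78408.0 / 512 = 153.1406 Hz

153.1406 Hz


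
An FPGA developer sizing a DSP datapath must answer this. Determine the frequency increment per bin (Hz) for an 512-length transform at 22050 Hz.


DFT frequency resolution:
df = fs / N
   = 22050 / 512
   = 43.0664 Hz

43.0664 Hz


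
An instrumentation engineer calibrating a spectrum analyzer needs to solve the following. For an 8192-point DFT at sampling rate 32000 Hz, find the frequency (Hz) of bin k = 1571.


Frequency of DFT bin k:
f_k = k * fs / N
    = 1571 * 32000 / 8192
    = 50272000 / 8192
    = 6136.719 Hz

6136.719 Hz


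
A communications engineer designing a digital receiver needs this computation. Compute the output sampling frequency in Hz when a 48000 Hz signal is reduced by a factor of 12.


Decimation reduces the sample rate:
fs_out = fs_in / M
       = 48000 / 12
       = 4000.0 Hz

4000.0 Hz


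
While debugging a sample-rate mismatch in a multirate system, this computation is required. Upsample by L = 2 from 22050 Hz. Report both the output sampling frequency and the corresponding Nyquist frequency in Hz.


Step 1 — output sample rate after interpolation by L:
fs_out = L * fs_in = 2 * 22050 = 44100 Hz

Step 2 — Nyquist frequency of the output stream:
f_Nyq = fs_out / 2 = 44100 / 2 = 22050.0 Hz

fs_out = 44100 Hz; f_Nyquist = 22050.0 Hz


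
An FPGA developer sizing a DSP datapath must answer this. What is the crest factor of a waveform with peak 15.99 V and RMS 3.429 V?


Crest factor is the ratio of peak to RMS:
CF = V_peak / V_rms
   = 15.99 / 3.429
   = 4.6632

4.6632


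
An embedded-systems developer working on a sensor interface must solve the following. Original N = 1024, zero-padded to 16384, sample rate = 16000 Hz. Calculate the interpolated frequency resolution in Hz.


Frequency resolution after zero-padding:
N_padded = 1024 * 16 = 16384
df = fs / N_padded
   = 16000 / 16384
   = 0.9766 Hz

0.9766 Hz


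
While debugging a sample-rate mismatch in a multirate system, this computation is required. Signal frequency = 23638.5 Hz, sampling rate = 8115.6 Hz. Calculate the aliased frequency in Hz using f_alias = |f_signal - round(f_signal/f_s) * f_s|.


Compute the nearest integer multiple of fs to the signal:
n = round(23638.5 / 8115.6) = 3
f_alias = |23638.5 - 3 * 8115.6|
        = |23638.5 - 24346.8|
        = 708.3 Hz

708.3


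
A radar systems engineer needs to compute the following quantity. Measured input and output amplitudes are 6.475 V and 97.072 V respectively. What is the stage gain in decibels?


Voltage gain in dB:
G = 20 * log10(Vout / Vin)
  = 20 * log10(97.072 / 6.475)
  = 20 * log10(14.991815)
  = 20 * 1.175854
  = 23.52 dB

23.52 dB


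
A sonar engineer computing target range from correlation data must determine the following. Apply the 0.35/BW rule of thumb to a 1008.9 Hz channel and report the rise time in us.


Rise time from bandwidth relationship:
tr = 0.35 / BW
   = 0.35 / 1008.9
   = 0.0003469124789 s
   = 346.9125 us

346.9125 us


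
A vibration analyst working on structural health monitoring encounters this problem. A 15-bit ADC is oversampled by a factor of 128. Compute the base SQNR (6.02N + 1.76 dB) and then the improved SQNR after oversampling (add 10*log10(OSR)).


Step 1 — baseline SQNR at Nyquist:
SQNR_base = 6.02*N + 1.76
          = 6.02*15 + 1.76
          = 92.06 dB

Step 2 — oversampling processing gain:
G = 10*log10(OSR) = 10*log10(128) = 21.07 dB

Step 3 — total:
SQNR_total = 92.06 + 21.07 = 113.13 dB

Base SQNR = 92.06 dB; oversampled SQNR = 113.13 dB


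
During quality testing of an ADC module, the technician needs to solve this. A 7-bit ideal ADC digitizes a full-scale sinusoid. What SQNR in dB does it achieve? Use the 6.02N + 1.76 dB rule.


Theoretical SNR for a full-scale sinusoid:
SNR = 6.02 * N + 1.76
    = 6.02 * 7 + 1.76
    = 42.14 + 1.76
    = 43.9 dB

43.9 dB


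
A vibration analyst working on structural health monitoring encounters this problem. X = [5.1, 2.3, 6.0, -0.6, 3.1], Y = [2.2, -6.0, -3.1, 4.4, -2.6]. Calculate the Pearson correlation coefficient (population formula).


Pearson correlation coefficient (population):
r = cov(X,Y) / (std(X) * std(Y))
Mean X = 3.18, Mean Y = -1.02
Cov(X,Y) = -3.1324
Std(X) = 2.31119, Std(Y) = 3.778042
r = -0.3587

-0.3587


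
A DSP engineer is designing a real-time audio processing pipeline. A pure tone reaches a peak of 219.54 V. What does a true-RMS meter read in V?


RMS voltage for a sinusoidal waveform:
V_rms = V_peak / sqrt(2)
      = 219.54 / 1.414214
      = 155.238 V

155.238 V


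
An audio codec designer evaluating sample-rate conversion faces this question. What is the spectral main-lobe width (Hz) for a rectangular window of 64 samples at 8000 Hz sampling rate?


Main lobe width for a rectangular window:
Width = 2 * fs / N
      = 2 * 8000 / 64
      = 16000 / 64
      = 250.0 Hz

250.0 Hz


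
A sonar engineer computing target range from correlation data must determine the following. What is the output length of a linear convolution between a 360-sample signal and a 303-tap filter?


Linear convolution output length:
L = N + M - 1
  = 360 + 303 - 1
  = 662 samples

662


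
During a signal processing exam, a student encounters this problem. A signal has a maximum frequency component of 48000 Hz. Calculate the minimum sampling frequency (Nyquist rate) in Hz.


The Nyquist rate is twice the maximum frequency component.
fs_min = 2 * fmax
      = 2 * 48000
      = 96000 Hz

96000


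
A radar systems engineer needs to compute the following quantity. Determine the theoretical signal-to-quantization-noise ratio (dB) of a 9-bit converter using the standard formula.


Theoretical SNR for a full-scale sinusoid:
SNR = 6.02 * N + 1.76
    = 6.02 * 9 + 1.76
    = 54.18 + 1.76
    = 55.94 dB

55.94 dB


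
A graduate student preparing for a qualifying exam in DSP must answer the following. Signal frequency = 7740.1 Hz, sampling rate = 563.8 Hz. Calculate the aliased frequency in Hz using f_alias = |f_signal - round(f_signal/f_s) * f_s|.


Compute the nearest integer multiple of fs to the signal:
n = round(7740.1 / 563.8) = 14
f_alias = |7740.1 - 14 * 563.8|
        = |7740.1 - 7893.2|
        = 153.1 Hz

153.1


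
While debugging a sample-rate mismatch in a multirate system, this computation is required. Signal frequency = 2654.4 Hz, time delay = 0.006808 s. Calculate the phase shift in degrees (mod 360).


Phase shift from frequency and time delay:
phi = 360 * f * t_delay
    = 360 * 2654.4 * 0.006808
    = 6505.62 degrees
    mod 360 = 25.62 degrees

25.62 degrees


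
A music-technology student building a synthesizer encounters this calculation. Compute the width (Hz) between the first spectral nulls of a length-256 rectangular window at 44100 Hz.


Main lobe width for a rectangular window:
Width = 2 * fs / N
      = 2 * 44100 / 256
      = 88200 / 256
      = 344.531 Hz

344.531 Hz


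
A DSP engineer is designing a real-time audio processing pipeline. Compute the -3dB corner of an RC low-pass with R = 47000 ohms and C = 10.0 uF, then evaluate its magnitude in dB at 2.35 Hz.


Step 1 — cutoff frequency:
fc = 1 / (2*pi*R*C)
C = 10.0 uF = 1e-05 F
fc = 1 / (2*pi*47000*1e-05)
   = 0.338628 Hz

Step 2 — magnitude at f = 2.35 Hz:
|H(f)| = 1 / sqrt(1 + (f/fc)^2)
f/fc = 2.35 / 0.338628 = 6.939769
|H| = 1 / sqrt(1 + 48.160394) = 0.1426239
|H|_dB = 20*log10(0.1426239) = -16.92 dB

fc = 0.338628 Hz; |H(2.35 Hz)| = -16.92 dB


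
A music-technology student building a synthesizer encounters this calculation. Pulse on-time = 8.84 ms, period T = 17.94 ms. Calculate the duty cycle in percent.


Duty cycle as a percentage:
DC = (t_on / T) * 100
   = (8.84 / 17.94) * 100
   = 0.492754 * 100
   = 49.28 %

49.28 %


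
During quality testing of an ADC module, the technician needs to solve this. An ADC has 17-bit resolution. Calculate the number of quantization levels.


Number of quantization levels = 2^N
= 2^17
= 131072

131072


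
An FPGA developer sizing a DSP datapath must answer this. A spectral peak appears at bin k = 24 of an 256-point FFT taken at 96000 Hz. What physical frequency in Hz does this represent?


Frequency of DFT bin k:
f_k = k * fs / N
    = 24 * 96000 / 256
    = 2304000 / 256
    = 9000.0 Hz

9000.0 Hz


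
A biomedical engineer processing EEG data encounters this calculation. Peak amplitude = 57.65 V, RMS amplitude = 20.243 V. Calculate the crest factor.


Crest factor is the ratio of peak to RMS:
CF = V_peak / V_rms
   = 57.65 / 20.243
   = 2.8479

2.8479


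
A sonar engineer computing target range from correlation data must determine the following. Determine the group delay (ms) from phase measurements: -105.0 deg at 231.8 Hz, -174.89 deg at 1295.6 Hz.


Group delay from phase difference:
tau = -d(phi)/d(omega)
d(phi) = -69.89 deg = -1.219811 rad
d(omega) = 2*pi*(1295.6 - 231.8) = 6684.0525 rad/s
tau = -(-1.219811) / 6684.0525
    = 0.1825 ms

0.1825 ms


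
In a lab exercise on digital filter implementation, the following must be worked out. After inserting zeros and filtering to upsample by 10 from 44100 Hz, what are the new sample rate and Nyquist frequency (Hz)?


Step 1 — output sample rate after interpolation by L:
fs_out = L * fs_in = 10 * 44100 = 441000 Hz

Step 2 — Nyquist frequency of the output stream:
f_Nyq = fs_out / 2 = 441000 / 2 = 220500.0 Hz

fs_out = 441000 Hz; f_Nyquist = 220500.0 Hz


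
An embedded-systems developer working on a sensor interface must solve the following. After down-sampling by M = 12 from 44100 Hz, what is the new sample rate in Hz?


Decimation reduces the sample rate:
fs_out = fs_in / M
       = 44100 / 12
       = 3675.0 Hz

3675.0 Hz


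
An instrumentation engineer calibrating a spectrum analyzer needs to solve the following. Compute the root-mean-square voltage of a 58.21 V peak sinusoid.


RMS voltage for a sinusoidal waveform:
V_rms = V_peak / sqrt(2)
      = 58.21 / 1.414214
      = 41.161 V

41.161 V


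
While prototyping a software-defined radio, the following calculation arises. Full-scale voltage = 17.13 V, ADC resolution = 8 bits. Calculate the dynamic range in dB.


Dynamic range from full-scale to LSB:
V_min = V_max / 2^bits = 17.13 / 2^8
DR = 20 * log10(V_max / V_min)
   = 20 * log10(2^8)
   = 20 * 8 * log10(2)
   = 48.16 dB

48.16 dB


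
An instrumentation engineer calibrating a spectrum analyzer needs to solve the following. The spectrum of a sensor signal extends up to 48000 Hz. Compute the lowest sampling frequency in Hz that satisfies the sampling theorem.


The Nyquist rate is twice the maximum frequency component.
fs_min = 2 * fmax
      = 2 * 48000
      = 96000 Hz

96000


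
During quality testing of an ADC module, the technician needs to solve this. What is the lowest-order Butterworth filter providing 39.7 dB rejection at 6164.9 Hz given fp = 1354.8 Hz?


Butterworth filter order formula:
n = log10(10^(A/10) - 1) / (2 * log10(f_stop/f_pass))
10^(39.7/10) - 1 = 9331.543
f_stop/f_pass = 6164.9 / 1354.8 = 4.5504
n = 3.0164 -> ceil = 4

4


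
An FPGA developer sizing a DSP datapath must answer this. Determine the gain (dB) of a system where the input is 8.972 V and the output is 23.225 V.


Voltage gain in dB:
G = 20 * log10(Vout / Vin)
  = 20 * log10(23.225 / 8.972)
  = 20 * log10(2.588609)
  = 20 * 0.413066
  = 8.26 dB

8.26 dB


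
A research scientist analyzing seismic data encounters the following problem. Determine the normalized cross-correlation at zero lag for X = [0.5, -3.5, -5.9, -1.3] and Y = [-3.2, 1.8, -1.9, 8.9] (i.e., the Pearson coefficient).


Pearson correlation coefficient (population):
r = cov(X,Y) / (std(X) * std(Y))
Mean X = -2.55, Mean Y = 1.4
Cov(X,Y) = 1.505
Std(X) = 2.397394, Std(Y) = 4.702659
r = 0.1335

0.1335


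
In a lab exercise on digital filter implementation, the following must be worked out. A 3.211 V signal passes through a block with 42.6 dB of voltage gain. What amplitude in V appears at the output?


Output voltage from dB gain:
V_out = V_in * 10^(gain_dB / 20)
      = 3.211 * 10^(42.6 / 20)
      = 3.211 * 134.896288
      = 433.152 V

433.152 V


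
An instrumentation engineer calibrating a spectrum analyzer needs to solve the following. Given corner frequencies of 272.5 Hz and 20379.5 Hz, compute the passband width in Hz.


Bandwidth is the difference of -3dB frequencies:
BW = f_high - f_low
   = 20379.5 - 272.5
   = 20107.0 Hz

20107.0 Hz


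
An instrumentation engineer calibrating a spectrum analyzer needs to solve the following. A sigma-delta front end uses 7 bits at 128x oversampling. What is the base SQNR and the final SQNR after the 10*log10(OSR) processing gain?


Step 1 — baseline SQNR at Nyquist:
SQNR_base = 6.02*N + 1.76
          = 6.02*7 + 1.76
          = 43.9 dB

Step 2 — oversampling processing gain:
G = 10*log10(OSR) = 10*log10(128) = 21.07 dB

Step 3 — total:
SQNR_total = 43.9 + 21.07 = 64.97 dB

Base SQNR = 43.9 dB; oversampled SQNR = 64.97 dB


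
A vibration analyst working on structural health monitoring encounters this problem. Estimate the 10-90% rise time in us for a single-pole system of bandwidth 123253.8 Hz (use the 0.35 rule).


Rise time from bandwidth relationship:
tr = 0.35 / BW
   = 0.35 / 123253.8
   = 2.839669041e-06 s
   = 2.8397 us

2.8397 us


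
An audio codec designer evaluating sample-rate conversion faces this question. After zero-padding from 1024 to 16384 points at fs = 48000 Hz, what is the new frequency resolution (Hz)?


Frequency resolution after zero-padding:
N_padded = 1024 * 16 = 16384
df = fs / N_padded
   = 48000 / 16384
   = 2.9297 Hz

2.9297 Hz


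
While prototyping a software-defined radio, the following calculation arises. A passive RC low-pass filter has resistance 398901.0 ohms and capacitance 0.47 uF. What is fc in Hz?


Cutoff frequency of a first-order RC filter:
fc = 1 / (2 * pi * R * C)
C = 0.47 uF = 4.7e-07 F
fc = 1 / (2 * pi * 398901.0 * 4.7e-07)
   = 1 / 1.177993384043
   = 0.848901 Hz

0.848901 Hz


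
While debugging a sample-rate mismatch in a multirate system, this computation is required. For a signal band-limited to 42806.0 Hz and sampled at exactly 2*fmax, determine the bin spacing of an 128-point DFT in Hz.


Step 1 — Nyquist sampling rate:
fs = 2 * fmax = 2 * 42806.0 = 85612.0 Hz

Step 2 — DFT bin spacing:
df = fs / N = 85612.0 / 128 = 668.8438 Hz

668.8438 Hz


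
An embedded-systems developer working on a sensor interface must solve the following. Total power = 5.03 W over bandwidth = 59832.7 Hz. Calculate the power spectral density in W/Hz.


Power spectral density:
PSD = P / BW
    = 5.03 / 59832.7
    = 8.407e-05 W/Hz

8.407e-05 W/Hz


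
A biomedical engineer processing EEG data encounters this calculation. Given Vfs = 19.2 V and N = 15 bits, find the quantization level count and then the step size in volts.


Step 1 — number of quantization levels:
L = 2^N = 2^15 = 32768

Step 2 — LSB step size:
delta = Vfs / L
      = 19.2 / 32768
      = 0.00058594 V

Levels = 32768; step size = 0.00058594 V


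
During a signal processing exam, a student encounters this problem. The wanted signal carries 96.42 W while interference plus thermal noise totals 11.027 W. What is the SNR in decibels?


SNR in decibels:
SNR = 10 * log10(Ps / Pn)
    = 10 * log10(96.42 / 11.027)
    = 10 * log10(8.744)
    = 10 * 0.9417
    = 9.42 dB

9.42 dB


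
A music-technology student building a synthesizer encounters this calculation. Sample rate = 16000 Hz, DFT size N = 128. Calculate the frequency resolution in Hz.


DFT frequency resolution:
df = fs / N
   = 16000 / 128
   = 125.0 Hz

125.0 Hz


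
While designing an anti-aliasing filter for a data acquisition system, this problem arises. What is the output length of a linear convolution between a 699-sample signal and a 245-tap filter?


Linear convolution output length:
L = N + M - 1
  = 699 + 245 - 1
  = 943 samples

943


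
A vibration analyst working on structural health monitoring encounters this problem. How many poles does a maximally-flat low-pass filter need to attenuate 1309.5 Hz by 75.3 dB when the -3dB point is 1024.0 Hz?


Butterworth filter order formula:
n = log10(10^(A/10) - 1) / (2 * log10(f_stop/f_pass))
10^(75.3/10) - 1 = 33884414.6139
f_stop/f_pass = 1309.5 / 1024.0 = 1.2788
n = 35.251 -> ceil = 36

36


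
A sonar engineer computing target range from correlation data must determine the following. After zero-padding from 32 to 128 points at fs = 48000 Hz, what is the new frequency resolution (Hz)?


Frequency resolution after zero-padding:
N_padded = 32 * 4 = 128
df = fs / N_padded
   = 48000 / 128
   = 375.0 Hz

375.0 Hz


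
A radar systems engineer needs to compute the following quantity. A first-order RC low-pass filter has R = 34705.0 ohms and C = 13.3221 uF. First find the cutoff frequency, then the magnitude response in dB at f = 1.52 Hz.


Step 1 — cutoff frequency:
fc = 1 / (2*pi*R*C)
C = 13.3221 uF = 1.33221e-05 F
fc = 1 / (2*pi*34705.0*1.33221e-05)
   = 0.344235 Hz

Step 2 — magnitude at f = 1.52 Hz:
|H(f)| = 1 / sqrt(1 + (f/fc)^2)
f/fc = 1.52 / 0.344235 = 4.415588
|H| = 1 / sqrt(1 + 19.497417) = 0.220877
|H|_dB = 20*log10(0.220877) = -13.12 dB

fc = 0.344235 Hz; |H(1.52 Hz)| = -13.12 dB


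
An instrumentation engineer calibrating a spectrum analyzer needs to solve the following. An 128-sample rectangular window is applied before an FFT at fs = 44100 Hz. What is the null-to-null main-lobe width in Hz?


Main lobe width for a rectangular window:
Width = 2 * fs / N
      = 2 * 44100 / 128
      = 88200 / 128
      = 689.062 Hz

689.062 Hz


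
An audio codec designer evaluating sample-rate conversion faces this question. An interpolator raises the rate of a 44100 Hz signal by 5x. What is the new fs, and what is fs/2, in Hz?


Step 1 — output sample rate after interpolation by L:
fs_out = L * fs_in = 5 * 44100 = 220500 Hz

Step 2 — Nyquist frequency of the output stream:
f_Nyq = fs_out / 2 = 220500 / 2 = 110250.0 Hz

fs_out = 220500 Hz; f_Nyquist = 110250.0 Hz


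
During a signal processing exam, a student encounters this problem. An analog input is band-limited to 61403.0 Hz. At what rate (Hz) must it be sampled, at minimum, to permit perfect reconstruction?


The Nyquist rate is twice the maximum frequency component.
fs_min = 2 * fmax
      = 2 * 61403.0
      = 122806.0 Hz

122806.0


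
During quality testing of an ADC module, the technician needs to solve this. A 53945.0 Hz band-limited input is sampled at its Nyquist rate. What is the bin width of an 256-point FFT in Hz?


Step 1 — Nyquist sampling rate:
fs = 2 * fmax = 2 * 53945.0 = 107890.0 Hz

Step 2 — DFT bin spacing:
df = fs / N = 107890.0 / 256 = 421.4453 Hz

421.4453 Hz


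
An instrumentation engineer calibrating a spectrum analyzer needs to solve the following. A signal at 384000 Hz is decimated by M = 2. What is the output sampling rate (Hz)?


Decimation reduces the sample rate:
fs_out = fs_in / M
       = 384000 / 2
       = 192000.0 Hz

192000.0 Hz


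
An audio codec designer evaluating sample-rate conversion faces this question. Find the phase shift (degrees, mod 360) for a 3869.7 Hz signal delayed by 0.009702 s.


Phase shift from frequency and time delay:
phi = 360 * f * t_delay
    = 360 * 3869.7 * 0.009702
    = 13515.78 degrees
    mod 360 = 195.78 degrees

195.78 degrees


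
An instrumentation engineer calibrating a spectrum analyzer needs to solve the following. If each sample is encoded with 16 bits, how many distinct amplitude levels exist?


Number of quantization levels = 2^N
= 2^16
= 65536

65536


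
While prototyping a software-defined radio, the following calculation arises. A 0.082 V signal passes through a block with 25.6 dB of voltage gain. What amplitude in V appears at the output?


Output voltage from dB gain:
V_out = V_in * 10^(gain_dB / 20)
      = 0.082 * 10^(25.6 / 20)
      = 0.082 * 19.054607
      = 1.5625 V

1.5625 V


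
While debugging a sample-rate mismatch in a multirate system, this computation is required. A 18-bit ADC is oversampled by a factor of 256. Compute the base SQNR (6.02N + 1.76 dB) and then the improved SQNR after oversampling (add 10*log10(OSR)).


Step 1 — baseline SQNR at Nyquist:
SQNR_base = 6.02*N + 1.76
          = 6.02*18 + 1.76
          = 110.12 dB

Step 2 — oversampling processing gain:
G = 10*log10(OSR) = 10*log10(256) = 24.08 dB

Step 3 — total:
SQNR_total = 110.12 + 24.08 = 134.2 dB

Base SQNR = 110.12 dB; oversampled SQNR = 134.2 dB


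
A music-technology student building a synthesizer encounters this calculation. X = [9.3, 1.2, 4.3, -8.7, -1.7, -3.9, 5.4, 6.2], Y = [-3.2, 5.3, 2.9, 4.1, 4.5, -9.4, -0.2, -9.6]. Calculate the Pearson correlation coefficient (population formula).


Pearson correlation coefficient (population):
r = cov(X,Y) / (std(X) * std(Y))
Mean X = 1.5125, Mean Y = -0.7
Cov(X,Y) = -8.715
Std(X) = 5.584675, Std(Y) = 5.705699
r = -0.2735

-0.2735


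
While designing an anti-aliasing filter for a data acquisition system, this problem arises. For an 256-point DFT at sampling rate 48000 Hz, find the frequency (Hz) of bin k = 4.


Frequency of DFT bin k:
f_k = k * fs / N
    = 4 * 48000 / 256
    = 192000 / 256
    = 750.0 Hz

750.0 Hz


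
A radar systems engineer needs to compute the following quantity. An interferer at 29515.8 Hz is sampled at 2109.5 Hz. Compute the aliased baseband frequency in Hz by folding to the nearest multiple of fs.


Compute the nearest integer multiple of fs to the signal:
n = round(29515.8 / 2109.5) = 14
f_alias = |29515.8 - 14 * 2109.5|
        = |29515.8 - 29533.0|
        = 17.2 Hz

17.2


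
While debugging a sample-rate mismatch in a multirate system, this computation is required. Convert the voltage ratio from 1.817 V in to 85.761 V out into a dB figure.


Voltage gain in dB:
G = 20 * log10(Vout / Vin)
  = 20 * log10(85.761 / 1.817)
  = 20 * log10(47.199229)
  = 20 * 1.673935
  = 33.48 dB

33.48 dB


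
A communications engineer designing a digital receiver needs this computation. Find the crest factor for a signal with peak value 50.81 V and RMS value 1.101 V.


Crest factor is the ratio of peak to RMS:
CF = V_peak / V_rms
   = 50.81 / 1.101
   = 46.149

46.149


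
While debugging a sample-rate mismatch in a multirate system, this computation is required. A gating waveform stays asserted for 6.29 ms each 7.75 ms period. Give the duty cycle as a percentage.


Duty cycle as a percentage:
DC = (t_on / T) * 100
   = (6.29 / 7.75) * 100
   = 0.811613 * 100
   = 81.16 %

81.16 %
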